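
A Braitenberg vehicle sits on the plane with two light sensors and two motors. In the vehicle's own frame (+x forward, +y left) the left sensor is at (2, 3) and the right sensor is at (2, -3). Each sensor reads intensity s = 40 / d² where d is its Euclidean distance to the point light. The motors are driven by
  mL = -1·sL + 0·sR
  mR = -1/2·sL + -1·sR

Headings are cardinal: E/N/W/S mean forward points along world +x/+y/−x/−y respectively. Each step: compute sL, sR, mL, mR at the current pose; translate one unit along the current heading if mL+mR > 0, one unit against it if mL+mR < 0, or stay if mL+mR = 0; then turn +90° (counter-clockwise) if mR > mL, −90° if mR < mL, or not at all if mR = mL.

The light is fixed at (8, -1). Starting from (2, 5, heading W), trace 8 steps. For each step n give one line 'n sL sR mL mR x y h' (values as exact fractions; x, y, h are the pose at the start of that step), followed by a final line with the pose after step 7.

0 40/73 8/29 -40/73 -1164/2117 2 5 W
1 5/16 10/17 -5/16 -405/544 3 5 N
2 40/73 40/13 -40/73 -3180/949 3 4 E
3 20/9 4/9 -20/9 -14/9 2 4 S
4 40/97 8/5 -40/97 -876/485 2 5 E
5 5/4 10/29 -5/4 -225/232 1 5 S
6 8/25 40/41 -8/25 -1164/1025 1 6 E
7 4/5 20/73 -4/5 -246/365 0 6 S
final 0 7 E

n=0: pose=(2,5,W); sL=40/73, sR=8/29; mL=-40/73, mR=-1164/2117; mL+mR=-2324/2117 → advance -1; mR−mL=-4/2117 → turn -1·90°
n=1: pose=(3,5,N); sL=5/16, sR=10/17; mL=-5/16, mR=-405/544; mL+mR=-575/544 → advance -1; mR−mL=-235/544 → turn -1·90°
n=2: pose=(3,4,E); sL=40/73, sR=40/13; mL=-40/73, mR=-3180/949; mL+mR=-3700/949 → advance -1; mR−mL=-2660/949 → turn -1·90°
n=3: pose=(2,4,S); sL=20/9, sR=4/9; mL=-20/9, mR=-14/9; mL+mR=-34/9 → advance -1; mR−mL=2/3 → turn +1·90°
n=4: pose=(2,5,E); sL=40/97, sR=8/5; mL=-40/97, mR=-876/485; mL+mR=-1076/485 → advance -1; mR−mL=-676/485 → turn -1·90°
n=5: pose=(1,5,S); sL=5/4, sR=10/29; mL=-5/4, mR=-225/232; mL+mR=-515/232 → advance -1; mR−mL=65/232 → turn +1·90°
n=6: pose=(1,6,E); sL=8/25, sR=40/41; mL=-8/25, mR=-1164/1025; mL+mR=-1492/1025 → advance -1; mR−mL=-836/1025 → turn -1·90°
n=7: pose=(0,6,S); sL=4/5, sR=20/73; mL=-4/5, mR=-246/365; mL+mR=-538/365 → advance -1; mR−mL=46/365 → turn +1·90°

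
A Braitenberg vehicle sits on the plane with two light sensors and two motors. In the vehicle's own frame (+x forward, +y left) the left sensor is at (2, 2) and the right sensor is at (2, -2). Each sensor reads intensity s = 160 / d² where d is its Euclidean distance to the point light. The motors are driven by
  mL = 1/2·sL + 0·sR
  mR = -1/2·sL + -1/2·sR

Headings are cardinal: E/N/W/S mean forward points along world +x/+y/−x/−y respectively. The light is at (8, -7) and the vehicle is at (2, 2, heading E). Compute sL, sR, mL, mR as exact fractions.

left sensor world pos  = (4, 4); dL² = 137
right sensor world pos = (4, 0); dR² = 65
sL = 160/137 = 160/137
sR = 160/65 = 32/13
mL = 1/2·sL + 0·sR = 80/137
mR = -1/2·sL + -1/2·sR = -3232/1781

160/137 32/13 80/137 -3232/1781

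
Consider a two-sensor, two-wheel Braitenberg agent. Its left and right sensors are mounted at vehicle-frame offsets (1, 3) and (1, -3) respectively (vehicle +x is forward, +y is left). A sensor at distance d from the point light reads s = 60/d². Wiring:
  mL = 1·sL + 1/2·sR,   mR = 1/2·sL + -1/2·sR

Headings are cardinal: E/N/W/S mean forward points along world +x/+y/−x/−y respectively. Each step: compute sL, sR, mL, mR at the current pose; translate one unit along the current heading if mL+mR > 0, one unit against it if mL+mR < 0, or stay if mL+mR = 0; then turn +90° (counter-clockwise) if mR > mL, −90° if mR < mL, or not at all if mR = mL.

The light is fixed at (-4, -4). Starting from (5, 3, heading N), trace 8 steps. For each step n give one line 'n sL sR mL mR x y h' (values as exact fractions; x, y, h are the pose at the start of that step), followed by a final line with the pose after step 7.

n=0: pose=(5,3,N); sL=3/5, sR=15/52; mL=387/520, mR=81/520; mL+mR=9/10 → advance +1; mR−mL=-153/260 → turn -1·90°
n=1: pose=(5,4,E); sL=60/221, sR=12/25; mL=2826/5525, mR=-576/5525; mL+mR=90/221 → advance +1; mR−mL=-3402/5525 → turn -1·90°
n=2: pose=(6,4,S); sL=30/109, sR=30/49; mL=3105/5341, mR=-900/5341; mL+mR=45/109 → advance +1; mR−mL=-4005/5341 → turn -1·90°
n=3: pose=(6,3,W); sL=60/97, sR=60/181; mL=13770/17557, mR=2520/17557; mL+mR=90/97 → advance +1; mR−mL=-11250/17557 → turn -1·90°
n=4: pose=(5,3,N); sL=3/5, sR=15/52; mL=387/520, mR=81/520; mL+mR=9/10 → advance +1; mR−mL=-153/260 → turn -1·90°
n=5: pose=(5,4,E); sL=60/221, sR=12/25; mL=2826/5525, mR=-576/5525; mL+mR=90/221 → advance +1; mR−mL=-3402/5525 → turn -1·90°
n=6: pose=(6,4,S); sL=30/109, sR=30/49; mL=3105/5341, mR=-900/5341; mL+mR=45/109 → advance +1; mR−mL=-4005/5341 → turn -1·90°
n=7: pose=(6,3,W); sL=60/97, sR=60/181; mL=13770/17557, mR=2520/17557; mL+mR=90/97 → advance +1; mR−mL=-11250/17557 → turn -1·90°

0 3/5 15/52 387/520 81/520 5 3 N
1 60/221 12/25 2826/5525 -576/5525 5 4 E
2 30/109 30/49 3105/5341 -900/5341 6 4 S
3 60/97 60/181 13770/17557 2520/17557 6 3 W
4 3/5 15/52 387/520 81/520 5 3 N
5 60/221 12/25 2826/5525 -576/5525 5 4 E
6 30/109 30/49 3105/5341 -900/5341 6 4 S
7 60/97 60/181 13770/17557 2520/17557 6 3 W
final 5 3 N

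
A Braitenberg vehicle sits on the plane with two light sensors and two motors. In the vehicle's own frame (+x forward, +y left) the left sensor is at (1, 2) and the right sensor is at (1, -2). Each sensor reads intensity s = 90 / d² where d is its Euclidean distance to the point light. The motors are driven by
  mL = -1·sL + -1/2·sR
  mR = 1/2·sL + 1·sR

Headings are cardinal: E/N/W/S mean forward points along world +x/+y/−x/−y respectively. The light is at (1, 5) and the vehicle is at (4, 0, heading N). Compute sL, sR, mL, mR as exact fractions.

90/17 90/41 -4455/697 3375/697

left sensor world pos  = (2, 1); dL² = 17
right sensor world pos = (6, 1); dR² = 41
sL = 90/17 = 90/17
sR = 90/41 = 90/41
mL = -1·sL + -1/2·sR = -4455/697
mR = 1/2·sL + 1·sR = 3375/697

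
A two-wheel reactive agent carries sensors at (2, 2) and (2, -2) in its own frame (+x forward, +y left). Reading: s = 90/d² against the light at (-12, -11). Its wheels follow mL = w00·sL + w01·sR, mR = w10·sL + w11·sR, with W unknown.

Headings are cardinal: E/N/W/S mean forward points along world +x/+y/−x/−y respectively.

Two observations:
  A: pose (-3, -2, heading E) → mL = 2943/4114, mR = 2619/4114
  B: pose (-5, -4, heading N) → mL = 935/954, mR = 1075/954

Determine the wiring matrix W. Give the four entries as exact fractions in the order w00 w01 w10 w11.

obs A: pose=(-3,-2,E) → sL=45/121, sR=9/17, mL=2943/4114, mR=2619/4114
obs B: pose=(-5,-4,N) → sL=45/53, sR=5/9, mL=935/954, mR=1075/954
sensor matrix S = [[45/121, 9/17], [45/53, 5/9]]; det S = -26480/109021
solve [mL_A; mL_B] = S·[w00; w01] and [mR_A; mR_B] = S·[w10; w11]:
  w00 = 1/2, w01 = 1, w10 = 1, w11 = 1/2

1/2 1 1 1/2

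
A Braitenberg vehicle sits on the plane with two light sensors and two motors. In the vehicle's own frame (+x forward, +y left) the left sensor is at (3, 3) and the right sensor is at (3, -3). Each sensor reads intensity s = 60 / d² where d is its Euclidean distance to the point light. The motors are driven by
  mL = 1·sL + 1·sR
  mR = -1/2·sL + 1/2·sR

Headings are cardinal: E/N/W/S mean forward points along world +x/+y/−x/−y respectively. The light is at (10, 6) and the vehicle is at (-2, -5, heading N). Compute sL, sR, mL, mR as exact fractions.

left sensor world pos  = (-5, -2); dL² = 289
right sensor world pos = (1, -2); dR² = 145
sL = 60/289 = 60/289
sR = 60/145 = 12/29
mL = 1·sL + 1·sR = 5208/8381
mR = -1/2·sL + 1/2·sR = 864/8381

60/289 12/29 5208/8381 864/8381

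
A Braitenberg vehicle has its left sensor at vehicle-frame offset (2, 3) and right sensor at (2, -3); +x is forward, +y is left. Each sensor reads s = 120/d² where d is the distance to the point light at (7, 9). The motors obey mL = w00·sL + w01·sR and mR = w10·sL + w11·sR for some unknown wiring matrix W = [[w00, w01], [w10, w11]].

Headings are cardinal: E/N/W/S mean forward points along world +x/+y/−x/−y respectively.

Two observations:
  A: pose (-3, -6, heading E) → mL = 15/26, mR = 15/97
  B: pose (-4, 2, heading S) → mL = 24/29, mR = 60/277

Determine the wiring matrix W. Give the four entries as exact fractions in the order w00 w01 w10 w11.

1 0 0 1/2

obs A: pose=(-3,-6,E) → sL=15/26, sR=30/97, mL=15/26, mR=15/97
obs B: pose=(-4,2,S) → sL=24/29, sR=120/277, mL=24/29, mR=60/277
sensor matrix S = [[15/26, 30/97], [24/29, 120/277]]; det S = -61020/10129613
solve [mL_A; mL_B] = S·[w00; w01] and [mR_A; mR_B] = S·[w10; w11]:
  w00 = 1, w01 = 0, w10 = 0, w11 = 1/2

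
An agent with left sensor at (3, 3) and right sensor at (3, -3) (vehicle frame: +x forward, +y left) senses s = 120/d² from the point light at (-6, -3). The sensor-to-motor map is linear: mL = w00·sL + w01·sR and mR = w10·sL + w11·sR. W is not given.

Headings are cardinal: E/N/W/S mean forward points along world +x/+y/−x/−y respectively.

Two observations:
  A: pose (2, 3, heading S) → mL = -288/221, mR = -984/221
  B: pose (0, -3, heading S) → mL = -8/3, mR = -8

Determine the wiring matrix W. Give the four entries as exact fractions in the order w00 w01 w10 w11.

1/2 -1/2 -1 -1

obs A: pose=(2,3,S) → sL=12/13, sR=60/17, mL=-288/221, mR=-984/221
obs B: pose=(0,-3,S) → sL=4/3, sR=20/3, mL=-8/3, mR=-8
sensor matrix S = [[12/13, 60/17], [4/3, 20/3]]; det S = 320/221
solve [mL_A; mL_B] = S·[w00; w01] and [mR_A; mR_B] = S·[w10; w11]:
  w00 = 1/2, w01 = -1/2, w10 = -1, w11 = -1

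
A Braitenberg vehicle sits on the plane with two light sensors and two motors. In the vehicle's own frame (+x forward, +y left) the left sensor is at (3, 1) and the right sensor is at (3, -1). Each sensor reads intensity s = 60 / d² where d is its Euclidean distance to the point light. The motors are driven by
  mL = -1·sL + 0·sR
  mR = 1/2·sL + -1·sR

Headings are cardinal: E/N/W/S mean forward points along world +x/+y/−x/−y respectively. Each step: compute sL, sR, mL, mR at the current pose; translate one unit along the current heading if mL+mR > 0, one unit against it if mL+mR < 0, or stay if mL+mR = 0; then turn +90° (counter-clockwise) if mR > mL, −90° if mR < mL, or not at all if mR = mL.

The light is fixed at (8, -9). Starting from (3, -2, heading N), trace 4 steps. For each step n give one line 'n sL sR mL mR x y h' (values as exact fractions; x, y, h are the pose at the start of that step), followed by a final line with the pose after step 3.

0 15/34 15/29 -15/34 -585/1972 3 -2 N
1 60/89 60/113 -60/89 -1950/10057 3 -3 W
2 10/3 30/17 -10/3 -5/51 4 -3 S
3 12/13 60/37 -12/13 -558/481 4 -2 E
final 3 -2 S

n=0: pose=(3,-2,N); sL=15/34, sR=15/29; mL=-15/34, mR=-585/1972; mL+mR=-1455/1972 → advance -1; mR−mL=285/1972 → turn +1·90°
n=1: pose=(3,-3,W); sL=60/89, sR=60/113; mL=-60/89, mR=-1950/10057; mL+mR=-8730/10057 → advance -1; mR−mL=4830/10057 → turn +1·90°
n=2: pose=(4,-3,S); sL=10/3, sR=30/17; mL=-10/3, mR=-5/51; mL+mR=-175/51 → advance -1; mR−mL=55/17 → turn +1·90°
n=3: pose=(4,-2,E); sL=12/13, sR=60/37; mL=-12/13, mR=-558/481; mL+mR=-1002/481 → advance -1; mR−mL=-114/481 → turn -1·90°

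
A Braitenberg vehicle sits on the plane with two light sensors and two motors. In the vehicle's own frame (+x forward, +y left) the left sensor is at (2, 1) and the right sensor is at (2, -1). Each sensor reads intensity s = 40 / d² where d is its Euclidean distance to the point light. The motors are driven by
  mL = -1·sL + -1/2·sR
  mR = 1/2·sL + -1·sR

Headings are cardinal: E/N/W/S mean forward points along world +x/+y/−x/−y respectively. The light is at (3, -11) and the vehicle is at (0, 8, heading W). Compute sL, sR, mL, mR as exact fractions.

40/349 8/85 -4796/29665 -1092/29665

left sensor world pos  = (-2, 7); dL² = 349
right sensor world pos = (-2, 9); dR² = 425
sL = 40/349 = 40/349
sR = 40/425 = 8/85
mL = -1·sL + -1/2·sR = -4796/29665
mR = 1/2·sL + -1·sR = -1092/29665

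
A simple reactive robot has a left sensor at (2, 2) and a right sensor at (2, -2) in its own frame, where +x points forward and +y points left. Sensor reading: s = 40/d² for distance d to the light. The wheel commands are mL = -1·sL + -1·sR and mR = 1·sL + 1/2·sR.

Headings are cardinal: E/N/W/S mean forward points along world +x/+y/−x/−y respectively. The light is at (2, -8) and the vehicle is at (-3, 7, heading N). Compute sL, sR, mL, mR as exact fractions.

20/169 20/149 -6360/25181 4670/25181

left sensor world pos  = (-5, 9); dL² = 338
right sensor world pos = (-1, 9); dR² = 298
sL = 40/338 = 20/169
sR = 40/298 = 20/149
mL = -1·sL + -1·sR = -6360/25181
mR = 1·sL + 1/2·sR = 4670/25181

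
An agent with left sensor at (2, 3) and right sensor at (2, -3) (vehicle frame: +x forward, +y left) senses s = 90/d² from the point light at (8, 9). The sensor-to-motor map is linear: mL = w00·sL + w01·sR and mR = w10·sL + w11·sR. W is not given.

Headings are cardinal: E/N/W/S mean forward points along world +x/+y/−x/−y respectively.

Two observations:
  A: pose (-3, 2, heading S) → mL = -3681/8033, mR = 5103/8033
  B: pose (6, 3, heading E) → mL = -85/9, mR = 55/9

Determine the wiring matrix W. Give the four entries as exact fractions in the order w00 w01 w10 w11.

-1 1/2 1/2 1

obs A: pose=(-3,2,S) → sL=18/29, sR=90/277, mL=-3681/8033, mR=5103/8033
obs B: pose=(6,3,E) → sL=10, sR=10/9, mL=-85/9, mR=55/9
sensor matrix S = [[18/29, 90/277], [10, 10/9]]; det S = -20560/8033
solve [mL_A; mL_B] = S·[w00; w01] and [mR_A; mR_B] = S·[w10; w11]:
  w00 = -1, w01 = 1/2, w10 = 1/2, w11 = 1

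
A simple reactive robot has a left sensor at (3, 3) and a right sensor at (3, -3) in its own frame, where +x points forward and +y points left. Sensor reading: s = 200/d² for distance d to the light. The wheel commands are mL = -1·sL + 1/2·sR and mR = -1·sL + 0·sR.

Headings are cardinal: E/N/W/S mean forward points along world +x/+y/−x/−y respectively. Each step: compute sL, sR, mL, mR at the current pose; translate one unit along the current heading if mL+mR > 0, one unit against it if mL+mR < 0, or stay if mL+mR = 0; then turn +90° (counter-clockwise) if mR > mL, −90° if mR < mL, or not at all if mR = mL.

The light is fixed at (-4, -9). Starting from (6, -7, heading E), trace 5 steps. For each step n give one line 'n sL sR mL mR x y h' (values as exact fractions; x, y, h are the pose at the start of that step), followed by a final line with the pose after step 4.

0 100/97 20/17 -730/1649 -100/97 6 -7 E
1 40/29 200/37 1420/1073 -40/29 5 -7 S
2 50/9 25/9 -25/6 -50/9 5 -6 W
3 40/17 40/41 -1300/697 -40/17 6 -6 N
4 100/97 20/17 -730/1649 -100/97 6 -7 E
final 5 -7 S

n=0: pose=(6,-7,E); sL=100/97, sR=20/17; mL=-730/1649, mR=-100/97; mL+mR=-2430/1649 → advance -1; mR−mL=-10/17 → turn -1·90°
n=1: pose=(5,-7,S); sL=40/29, sR=200/37; mL=1420/1073, mR=-40/29; mL+mR=-60/1073 → advance -1; mR−mL=-100/37 → turn -1·90°
n=2: pose=(5,-6,W); sL=50/9, sR=25/9; mL=-25/6, mR=-50/9; mL+mR=-175/18 → advance -1; mR−mL=-25/18 → turn -1·90°
n=3: pose=(6,-6,N); sL=40/17, sR=40/41; mL=-1300/697, mR=-40/17; mL+mR=-2940/697 → advance -1; mR−mL=-20/41 → turn -1·90°
n=4: pose=(6,-7,E); sL=100/97, sR=20/17; mL=-730/1649, mR=-100/97; mL+mR=-2430/1649 → advance -1; mR−mL=-10/17 → turn -1·90°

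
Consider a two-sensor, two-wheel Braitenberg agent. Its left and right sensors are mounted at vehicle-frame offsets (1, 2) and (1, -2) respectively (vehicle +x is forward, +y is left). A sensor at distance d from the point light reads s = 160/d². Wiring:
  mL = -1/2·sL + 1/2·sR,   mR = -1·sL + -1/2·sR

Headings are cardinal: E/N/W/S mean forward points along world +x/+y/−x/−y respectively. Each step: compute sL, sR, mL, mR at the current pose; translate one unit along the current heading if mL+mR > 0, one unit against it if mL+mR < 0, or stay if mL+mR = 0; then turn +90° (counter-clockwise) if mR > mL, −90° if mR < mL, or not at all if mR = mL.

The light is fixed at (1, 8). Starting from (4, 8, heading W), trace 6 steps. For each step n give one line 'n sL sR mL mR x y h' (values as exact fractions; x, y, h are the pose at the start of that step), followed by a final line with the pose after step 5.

n=0: pose=(4,8,W); sL=20, sR=20; mL=0, mR=-30; mL+mR=-30 → advance -1; mR−mL=-30 → turn -1·90°
n=1: pose=(5,8,N); sL=32, sR=160/37; mL=-512/37, mR=-1264/37; mL+mR=-48 → advance -1; mR−mL=-752/37 → turn -1·90°
n=2: pose=(5,7,E); sL=80/13, sR=80/17; mL=-160/221, mR=-1880/221; mL+mR=-120/13 → advance -1; mR−mL=-1720/221 → turn -1·90°
n=3: pose=(4,7,S); sL=160/29, sR=32; mL=384/29, mR=-624/29; mL+mR=-240/29 → advance -1; mR−mL=-1008/29 → turn -1·90°
n=4: pose=(4,8,W); sL=20, sR=20; mL=0, mR=-30; mL+mR=-30 → advance -1; mR−mL=-30 → turn -1·90°
n=5: pose=(5,8,N); sL=32, sR=160/37; mL=-512/37, mR=-1264/37; mL+mR=-48 → advance -1; mR−mL=-752/37 → turn -1·90°

0 20 20 0 -30 4 8 W
1 32 160/37 -512/37 -1264/37 5 8 N
2 80/13 80/17 -160/221 -1880/221 5 7 E
3 160/29 32 384/29 -624/29 4 7 S
4 20 20 0 -30 4 8 W
5 32 160/37 -512/37 -1264/37 5 8 N
final 5 7 E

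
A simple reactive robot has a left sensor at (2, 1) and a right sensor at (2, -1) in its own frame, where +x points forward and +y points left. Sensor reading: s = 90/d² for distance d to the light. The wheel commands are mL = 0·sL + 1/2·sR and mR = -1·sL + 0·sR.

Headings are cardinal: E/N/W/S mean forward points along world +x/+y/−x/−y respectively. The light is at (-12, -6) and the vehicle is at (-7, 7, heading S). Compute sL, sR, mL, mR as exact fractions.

90/157 90/137 45/137 -90/157

left sensor world pos  = (-6, 5); dL² = 157
right sensor world pos = (-8, 5); dR² = 137
sL = 90/157 = 90/157
sR = 90/137 = 90/137
mL = 0·sL + 1/2·sR = 45/137
mR = -1·sL + 0·sR = -90/157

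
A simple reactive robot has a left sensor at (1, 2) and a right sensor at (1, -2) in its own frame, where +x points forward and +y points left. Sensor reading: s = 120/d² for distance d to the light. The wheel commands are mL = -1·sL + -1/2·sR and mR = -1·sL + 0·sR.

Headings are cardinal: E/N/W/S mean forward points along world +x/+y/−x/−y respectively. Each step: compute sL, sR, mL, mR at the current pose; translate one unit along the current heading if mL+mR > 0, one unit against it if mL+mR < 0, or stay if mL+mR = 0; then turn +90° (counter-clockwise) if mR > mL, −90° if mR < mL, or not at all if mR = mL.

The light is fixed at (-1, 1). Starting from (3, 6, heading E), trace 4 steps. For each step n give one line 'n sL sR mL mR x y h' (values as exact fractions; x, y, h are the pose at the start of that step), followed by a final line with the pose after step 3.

n=0: pose=(3,6,E); sL=60/37, sR=60/17; mL=-2130/629, mR=-60/37; mL+mR=-3150/629 → advance -1; mR−mL=30/17 → turn +1·90°
n=1: pose=(2,6,N); sL=120/37, sR=120/61; mL=-9540/2257, mR=-120/37; mL+mR=-16860/2257 → advance -1; mR−mL=60/61 → turn +1·90°
n=2: pose=(2,5,W); sL=15, sR=3; mL=-33/2, mR=-15; mL+mR=-63/2 → advance -1; mR−mL=3/2 → turn +1·90°
n=3: pose=(3,5,S); sL=8/3, sR=120/13; mL=-284/39, mR=-8/3; mL+mR=-388/39 → advance -1; mR−mL=60/13 → turn +1·90°

0 60/37 60/17 -2130/629 -60/37 3 6 E
1 120/37 120/61 -9540/2257 -120/37 2 6 N
2 15 3 -33/2 -15 2 5 W
3 8/3 120/13 -284/39 -8/3 3 5 S
final 3 6 E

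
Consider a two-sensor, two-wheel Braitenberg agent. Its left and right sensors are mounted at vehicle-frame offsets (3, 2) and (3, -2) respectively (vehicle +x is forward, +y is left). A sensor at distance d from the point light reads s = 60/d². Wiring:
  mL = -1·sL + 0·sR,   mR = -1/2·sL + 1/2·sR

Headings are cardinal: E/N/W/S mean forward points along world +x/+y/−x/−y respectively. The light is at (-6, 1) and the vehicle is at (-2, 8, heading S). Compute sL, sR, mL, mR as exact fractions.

15/13 3 -15/13 12/13

left sensor world pos  = (0, 5); dL² = 52
right sensor world pos = (-4, 5); dR² = 20
sL = 60/52 = 15/13
sR = 60/20 = 3
mL = -1·sL + 0·sR = -15/13
mR = -1/2·sL + 1/2·sR = 12/13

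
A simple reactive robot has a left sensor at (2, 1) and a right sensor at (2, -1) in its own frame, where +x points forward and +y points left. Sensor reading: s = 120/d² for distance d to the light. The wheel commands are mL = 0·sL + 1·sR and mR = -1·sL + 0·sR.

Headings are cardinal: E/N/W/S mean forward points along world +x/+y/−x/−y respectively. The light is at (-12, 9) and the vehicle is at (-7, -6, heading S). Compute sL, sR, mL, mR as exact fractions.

left sensor world pos  = (-6, -8); dL² = 325
right sensor world pos = (-8, -8); dR² = 305
sL = 120/325 = 24/65
sR = 120/305 = 24/61
mL = 0·sL + 1·sR = 24/61
mR = -1·sL + 0·sR = -24/65

24/65 24/61 24/61 -24/65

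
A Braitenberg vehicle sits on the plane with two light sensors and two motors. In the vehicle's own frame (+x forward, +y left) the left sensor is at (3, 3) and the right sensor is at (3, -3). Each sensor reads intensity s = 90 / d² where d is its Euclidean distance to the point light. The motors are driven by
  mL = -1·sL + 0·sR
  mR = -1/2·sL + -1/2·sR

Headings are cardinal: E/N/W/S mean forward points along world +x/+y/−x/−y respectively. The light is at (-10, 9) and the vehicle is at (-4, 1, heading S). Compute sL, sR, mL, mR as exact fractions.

left sensor world pos  = (-1, -2); dL² = 202
right sensor world pos = (-7, -2); dR² = 130
sL = 90/202 = 45/101
sR = 90/130 = 9/13
mL = -1·sL + 0·sR = -45/101
mR = -1/2·sL + -1/2·sR = -747/1313

45/101 9/13 -45/101 -747/1313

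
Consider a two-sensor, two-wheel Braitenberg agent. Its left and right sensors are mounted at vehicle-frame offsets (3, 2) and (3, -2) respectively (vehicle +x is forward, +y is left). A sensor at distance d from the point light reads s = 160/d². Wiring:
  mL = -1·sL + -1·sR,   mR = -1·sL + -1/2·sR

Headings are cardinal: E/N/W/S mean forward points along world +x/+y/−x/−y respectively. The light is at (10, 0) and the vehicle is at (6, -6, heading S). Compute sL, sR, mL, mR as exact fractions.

left sensor world pos  = (8, -9); dL² = 85
right sensor world pos = (4, -9); dR² = 117
sL = 160/85 = 32/17
sR = 160/117 = 160/117
mL = -1·sL + -1·sR = -6464/1989
mR = -1·sL + -1/2·sR = -5104/1989

32/17 160/117 -6464/1989 -5104/1989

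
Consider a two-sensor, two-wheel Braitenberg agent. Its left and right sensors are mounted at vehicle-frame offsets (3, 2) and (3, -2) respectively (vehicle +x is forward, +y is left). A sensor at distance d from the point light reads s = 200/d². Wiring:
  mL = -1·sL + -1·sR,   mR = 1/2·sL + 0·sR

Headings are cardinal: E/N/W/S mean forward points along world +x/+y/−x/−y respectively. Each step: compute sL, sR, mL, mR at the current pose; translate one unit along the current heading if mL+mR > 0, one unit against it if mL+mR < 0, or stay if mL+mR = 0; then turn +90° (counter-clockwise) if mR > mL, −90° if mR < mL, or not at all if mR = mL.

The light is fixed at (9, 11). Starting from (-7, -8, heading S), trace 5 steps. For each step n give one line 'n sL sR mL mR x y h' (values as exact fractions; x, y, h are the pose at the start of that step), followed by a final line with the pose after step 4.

0 5/17 25/101 -930/1717 5/34 -7 -8 S
1 8/17 200/569 -7952/9673 4/17 -7 -7 E
2 100/293 4/9 -2072/2637 50/293 -8 -7 N
3 200/841 200/689 -306000/579449 100/841 -8 -8 W
4 5/17 25/101 -930/1717 5/34 -7 -8 S
final -7 -7 E

n=0: pose=(-7,-8,S); sL=5/17, sR=25/101; mL=-930/1717, mR=5/34; mL+mR=-1355/3434 → advance -1; mR−mL=2365/3434 → turn +1·90°
n=1: pose=(-7,-7,E); sL=8/17, sR=200/569; mL=-7952/9673, mR=4/17; mL+mR=-5676/9673 → advance -1; mR−mL=10228/9673 → turn +1·90°
n=2: pose=(-8,-7,N); sL=100/293, sR=4/9; mL=-2072/2637, mR=50/293; mL+mR=-1622/2637 → advance -1; mR−mL=2522/2637 → turn +1·90°
n=3: pose=(-8,-8,W); sL=200/841, sR=200/689; mL=-306000/579449, mR=100/841; mL+mR=-237100/579449 → advance -1; mR−mL=374900/579449 → turn +1·90°
n=4: pose=(-7,-8,S); sL=5/17, sR=25/101; mL=-930/1717, mR=5/34; mL+mR=-1355/3434 → advance -1; mR−mL=2365/3434 → turn +1·90°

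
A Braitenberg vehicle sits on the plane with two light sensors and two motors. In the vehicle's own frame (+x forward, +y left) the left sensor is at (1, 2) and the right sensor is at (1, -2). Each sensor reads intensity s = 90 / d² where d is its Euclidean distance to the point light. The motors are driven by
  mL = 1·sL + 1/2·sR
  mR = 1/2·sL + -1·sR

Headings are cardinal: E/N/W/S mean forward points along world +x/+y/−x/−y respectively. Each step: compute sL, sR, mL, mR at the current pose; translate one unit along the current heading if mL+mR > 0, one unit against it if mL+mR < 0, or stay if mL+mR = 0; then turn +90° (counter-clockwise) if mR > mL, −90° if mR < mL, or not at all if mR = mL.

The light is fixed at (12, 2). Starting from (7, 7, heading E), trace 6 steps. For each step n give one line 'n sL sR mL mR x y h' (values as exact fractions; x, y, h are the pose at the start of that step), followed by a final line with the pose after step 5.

0 18/13 18/5 207/65 -189/65 7 7 E
1 9/2 45/26 279/52 27/52 8 7 S
2 90/29 90/61 6795/1769 135/1769 8 6 W
3 45/37 45/17 3195/1258 -2565/1258 7 6 N
4 18/13 18/5 207/65 -189/65 7 7 E
5 9/2 45/26 279/52 27/52 8 7 S
final 8 6 W

n=0: pose=(7,7,E); sL=18/13, sR=18/5; mL=207/65, mR=-189/65; mL+mR=18/65 → advance +1; mR−mL=-396/65 → turn -1·90°
n=1: pose=(8,7,S); sL=9/2, sR=45/26; mL=279/52, mR=27/52; mL+mR=153/26 → advance +1; mR−mL=-63/13 → turn -1·90°
n=2: pose=(8,6,W); sL=90/29, sR=90/61; mL=6795/1769, mR=135/1769; mL+mR=6930/1769 → advance +1; mR−mL=-6660/1769 → turn -1·90°
n=3: pose=(7,6,N); sL=45/37, sR=45/17; mL=3195/1258, mR=-2565/1258; mL+mR=315/629 → advance +1; mR−mL=-2880/629 → turn -1·90°
n=4: pose=(7,7,E); sL=18/13, sR=18/5; mL=207/65, mR=-189/65; mL+mR=18/65 → advance +1; mR−mL=-396/65 → turn -1·90°
n=5: pose=(8,7,S); sL=9/2, sR=45/26; mL=279/52, mR=27/52; mL+mR=153/26 → advance +1; mR−mL=-63/13 → turn -1·90°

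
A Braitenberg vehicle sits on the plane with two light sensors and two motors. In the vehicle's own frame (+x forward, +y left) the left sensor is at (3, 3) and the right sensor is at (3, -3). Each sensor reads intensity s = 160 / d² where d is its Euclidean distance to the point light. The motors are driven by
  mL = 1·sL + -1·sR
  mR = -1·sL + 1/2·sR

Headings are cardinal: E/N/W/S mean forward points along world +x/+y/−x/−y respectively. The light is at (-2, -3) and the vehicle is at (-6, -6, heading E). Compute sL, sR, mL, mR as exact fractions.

left sensor world pos  = (-3, -3); dL² = 1
right sensor world pos = (-3, -9); dR² = 37
sL = 160/1 = 160
sR = 160/37 = 160/37
mL = 1·sL + -1·sR = 5760/37
mR = -1·sL + 1/2·sR = -5840/37

160 160/37 5760/37 -5840/37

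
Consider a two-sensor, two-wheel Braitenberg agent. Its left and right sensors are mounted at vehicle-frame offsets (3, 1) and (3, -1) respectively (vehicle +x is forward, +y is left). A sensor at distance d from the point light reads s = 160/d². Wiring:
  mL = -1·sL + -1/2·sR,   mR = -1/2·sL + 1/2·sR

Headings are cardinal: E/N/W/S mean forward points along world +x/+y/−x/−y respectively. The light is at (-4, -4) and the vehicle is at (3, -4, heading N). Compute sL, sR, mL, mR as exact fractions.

left sensor world pos  = (2, -1); dL² = 45
right sensor world pos = (4, -1); dR² = 73
sL = 160/45 = 32/9
sR = 160/73 = 160/73
mL = -1·sL + -1/2·sR = -3056/657
mR = -1/2·sL + 1/2·sR = -448/657

32/9 160/73 -3056/657 -448/657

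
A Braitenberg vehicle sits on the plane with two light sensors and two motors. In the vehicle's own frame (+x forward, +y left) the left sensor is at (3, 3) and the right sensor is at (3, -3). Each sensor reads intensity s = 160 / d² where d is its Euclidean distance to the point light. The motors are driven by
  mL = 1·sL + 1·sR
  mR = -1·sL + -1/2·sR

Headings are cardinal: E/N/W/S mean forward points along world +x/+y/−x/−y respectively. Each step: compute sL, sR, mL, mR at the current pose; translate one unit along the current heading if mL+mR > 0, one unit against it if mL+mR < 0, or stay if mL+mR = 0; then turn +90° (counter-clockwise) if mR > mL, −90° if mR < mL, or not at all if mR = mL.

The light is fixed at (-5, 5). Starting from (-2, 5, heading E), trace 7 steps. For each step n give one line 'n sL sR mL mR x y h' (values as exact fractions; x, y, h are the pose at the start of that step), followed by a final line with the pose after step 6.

0 32/9 32/9 64/9 -16/3 -2 5 E
1 80/29 16 544/29 -312/29 -1 5 S
2 160/17 32 704/17 -432/17 -1 4 W
3 40 4 44 -42 -2 4 N
4 32/9 32/9 64/9 -16/3 -2 5 E
5 80/29 16 544/29 -312/29 -1 5 S
6 160/17 32 704/17 -432/17 -1 4 W
final -2 4 N

n=0: pose=(-2,5,E); sL=32/9, sR=32/9; mL=64/9, mR=-16/3; mL+mR=16/9 → advance +1; mR−mL=-112/9 → turn -1·90°
n=1: pose=(-1,5,S); sL=80/29, sR=16; mL=544/29, mR=-312/29; mL+mR=8 → advance +1; mR−mL=-856/29 → turn -1·90°
n=2: pose=(-1,4,W); sL=160/17, sR=32; mL=704/17, mR=-432/17; mL+mR=16 → advance +1; mR−mL=-1136/17 → turn -1·90°
n=3: pose=(-2,4,N); sL=40, sR=4; mL=44, mR=-42; mL+mR=2 → advance +1; mR−mL=-86 → turn -1·90°
n=4: pose=(-2,5,E); sL=32/9, sR=32/9; mL=64/9, mR=-16/3; mL+mR=16/9 → advance +1; mR−mL=-112/9 → turn -1·90°
n=5: pose=(-1,5,S); sL=80/29, sR=16; mL=544/29, mR=-312/29; mL+mR=8 → advance +1; mR−mL=-856/29 → turn -1·90°
n=6: pose=(-1,4,W); sL=160/17, sR=32; mL=704/17, mR=-432/17; mL+mR=16 → advance +1; mR−mL=-1136/17 → turn -1·90°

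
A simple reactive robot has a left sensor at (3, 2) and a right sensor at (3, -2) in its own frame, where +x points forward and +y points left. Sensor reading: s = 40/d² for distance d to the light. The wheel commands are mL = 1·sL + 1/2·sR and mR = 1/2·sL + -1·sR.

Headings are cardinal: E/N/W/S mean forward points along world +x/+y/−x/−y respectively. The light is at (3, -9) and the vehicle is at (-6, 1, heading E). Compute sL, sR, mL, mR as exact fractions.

2/9 2/5 19/45 -13/45

left sensor world pos  = (-3, 3); dL² = 180
right sensor world pos = (-3, -1); dR² = 100
sL = 40/180 = 2/9
sR = 40/100 = 2/5
mL = 1·sL + 1/2·sR = 19/45
mR = 1/2·sL + -1·sR = -13/45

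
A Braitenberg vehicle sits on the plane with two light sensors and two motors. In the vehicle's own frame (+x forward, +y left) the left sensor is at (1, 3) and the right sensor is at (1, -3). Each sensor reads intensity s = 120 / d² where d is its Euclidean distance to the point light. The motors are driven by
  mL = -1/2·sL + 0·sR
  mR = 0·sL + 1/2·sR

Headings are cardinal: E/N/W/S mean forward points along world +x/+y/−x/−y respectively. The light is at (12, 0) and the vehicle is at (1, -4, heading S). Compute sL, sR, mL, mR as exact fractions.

left sensor world pos  = (4, -5); dL² = 89
right sensor world pos = (-2, -5); dR² = 221
sL = 120/89 = 120/89
sR = 120/221 = 120/221
mL = -1/2·sL + 0·sR = -60/89
mR = 0·sL + 1/2·sR = 60/221

120/89 120/221 -60/89 60/221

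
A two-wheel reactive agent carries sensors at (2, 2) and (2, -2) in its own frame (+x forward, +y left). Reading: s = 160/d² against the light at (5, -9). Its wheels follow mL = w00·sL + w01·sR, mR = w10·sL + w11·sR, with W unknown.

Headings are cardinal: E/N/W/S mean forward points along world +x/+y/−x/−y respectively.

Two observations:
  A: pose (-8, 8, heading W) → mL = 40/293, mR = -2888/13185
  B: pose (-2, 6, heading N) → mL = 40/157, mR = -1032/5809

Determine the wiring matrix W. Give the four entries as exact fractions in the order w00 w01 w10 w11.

obs A: pose=(-8,8,W) → sL=16/45, sR=80/293, mL=40/293, mR=-2888/13185
obs B: pose=(-2,6,N) → sL=16/37, sR=80/157, mL=40/157, mR=-1032/5809
sensor matrix S = [[16/45, 80/293], [16/37, 80/157]]; det S = 966656/15318333
solve [mL_A; mL_B] = S·[w00; w01] and [mR_A; mR_B] = S·[w10; w11]:
  w00 = 0, w01 = 1/2, w10 = -1, w11 = 1/2

0 1/2 -1 1/2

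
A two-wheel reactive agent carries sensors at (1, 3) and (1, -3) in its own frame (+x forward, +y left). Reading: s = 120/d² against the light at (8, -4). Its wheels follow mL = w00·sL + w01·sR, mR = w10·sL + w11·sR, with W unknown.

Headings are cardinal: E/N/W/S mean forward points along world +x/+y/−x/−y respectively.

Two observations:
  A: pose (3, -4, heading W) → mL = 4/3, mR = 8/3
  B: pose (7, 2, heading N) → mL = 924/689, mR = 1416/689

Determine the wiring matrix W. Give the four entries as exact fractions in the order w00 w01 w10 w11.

-1/2 1 1/2 1/2

obs A: pose=(3,-4,W) → sL=8/3, sR=8/3, mL=4/3, mR=8/3
obs B: pose=(7,2,N) → sL=24/13, sR=120/53, mL=924/689, mR=1416/689
sensor matrix S = [[8/3, 8/3], [24/13, 120/53]]; det S = 768/689
solve [mL_A; mL_B] = S·[w00; w01] and [mR_A; mR_B] = S·[w10; w11]:
  w00 = -1/2, w01 = 1, w10 = 1/2, w11 = 1/2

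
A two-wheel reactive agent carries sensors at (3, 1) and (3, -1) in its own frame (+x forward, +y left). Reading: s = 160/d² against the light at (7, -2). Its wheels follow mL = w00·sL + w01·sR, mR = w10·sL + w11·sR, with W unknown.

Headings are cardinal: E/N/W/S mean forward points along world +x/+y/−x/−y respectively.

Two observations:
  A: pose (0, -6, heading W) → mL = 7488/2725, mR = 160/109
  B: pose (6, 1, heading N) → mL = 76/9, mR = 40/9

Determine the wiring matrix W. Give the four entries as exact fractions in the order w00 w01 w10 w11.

1 1 0 1

obs A: pose=(0,-6,W) → sL=32/25, sR=160/109, mL=7488/2725, mR=160/109
obs B: pose=(6,1,N) → sL=4, sR=40/9, mL=76/9, mR=40/9
sensor matrix S = [[32/25, 160/109], [4, 40/9]]; det S = -896/4905
solve [mL_A; mL_B] = S·[w00; w01] and [mR_A; mR_B] = S·[w10; w11]:
  w00 = 1, w01 = 1, w10 = 0, w11 = 1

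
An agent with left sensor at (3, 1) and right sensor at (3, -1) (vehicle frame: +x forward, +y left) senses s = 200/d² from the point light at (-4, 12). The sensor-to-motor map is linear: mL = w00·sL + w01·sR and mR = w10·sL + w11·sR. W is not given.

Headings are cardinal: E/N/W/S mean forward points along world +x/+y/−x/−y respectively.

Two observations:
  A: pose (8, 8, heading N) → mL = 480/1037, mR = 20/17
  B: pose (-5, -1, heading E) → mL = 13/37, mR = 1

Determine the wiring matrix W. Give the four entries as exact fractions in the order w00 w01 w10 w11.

1 -1 0 1

obs A: pose=(8,8,N) → sL=100/61, sR=20/17, mL=480/1037, mR=20/17
obs B: pose=(-5,-1,E) → sL=50/37, sR=1, mL=13/37, mR=1
sensor matrix S = [[100/61, 20/17], [50/37, 1]]; det S = 1900/38369
solve [mL_A; mL_B] = S·[w00; w01] and [mR_A; mR_B] = S·[w10; w11]:
  w00 = 1, w01 = -1, w10 = 0, w11 = 1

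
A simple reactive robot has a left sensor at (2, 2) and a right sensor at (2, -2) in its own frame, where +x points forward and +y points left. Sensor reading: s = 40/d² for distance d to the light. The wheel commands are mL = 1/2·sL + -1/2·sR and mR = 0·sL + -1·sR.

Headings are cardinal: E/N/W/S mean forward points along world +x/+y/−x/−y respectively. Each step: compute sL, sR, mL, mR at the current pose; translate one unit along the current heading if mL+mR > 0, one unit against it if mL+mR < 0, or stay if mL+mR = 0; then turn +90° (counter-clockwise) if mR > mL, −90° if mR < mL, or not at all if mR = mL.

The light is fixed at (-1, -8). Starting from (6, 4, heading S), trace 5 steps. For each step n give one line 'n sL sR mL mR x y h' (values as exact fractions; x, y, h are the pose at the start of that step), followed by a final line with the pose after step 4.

n=0: pose=(6,4,S); sL=40/181, sR=8/25; mL=-224/4525, mR=-8/25; mL+mR=-1672/4525 → advance -1; mR−mL=-1224/4525 → turn -1·90°
n=1: pose=(6,5,W); sL=20/73, sR=4/25; mL=104/1825, mR=-4/25; mL+mR=-188/1825 → advance -1; mR−mL=-396/1825 → turn -1·90°
n=2: pose=(7,5,N); sL=40/261, sR=8/65; mL=256/16965, mR=-8/65; mL+mR=-1832/16965 → advance -1; mR−mL=-2344/16965 → turn -1·90°
n=3: pose=(7,4,E); sL=5/37, sR=1/5; mL=-6/185, mR=-1/5; mL+mR=-43/185 → advance -1; mR−mL=-31/185 → turn -1·90°
n=4: pose=(6,4,S); sL=40/181, sR=8/25; mL=-224/4525, mR=-8/25; mL+mR=-1672/4525 → advance -1; mR−mL=-1224/4525 → turn -1·90°

0 40/181 8/25 -224/4525 -8/25 6 4 S
1 20/73 4/25 104/1825 -4/25 6 5 W
2 40/261 8/65 256/16965 -8/65 7 5 N
3 5/37 1/5 -6/185 -1/5 7 4 E
4 40/181 8/25 -224/4525 -8/25 6 4 S
final 6 5 W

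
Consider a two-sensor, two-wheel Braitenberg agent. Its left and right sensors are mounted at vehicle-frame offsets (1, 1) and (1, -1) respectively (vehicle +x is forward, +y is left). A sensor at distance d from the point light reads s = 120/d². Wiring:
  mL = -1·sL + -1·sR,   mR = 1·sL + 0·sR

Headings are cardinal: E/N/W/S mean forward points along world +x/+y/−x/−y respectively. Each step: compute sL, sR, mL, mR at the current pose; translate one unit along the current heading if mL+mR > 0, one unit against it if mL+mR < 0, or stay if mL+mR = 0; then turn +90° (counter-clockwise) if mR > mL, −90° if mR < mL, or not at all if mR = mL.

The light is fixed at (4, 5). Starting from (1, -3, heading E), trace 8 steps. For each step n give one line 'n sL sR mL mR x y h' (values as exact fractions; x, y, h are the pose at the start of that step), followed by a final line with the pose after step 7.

n=0: pose=(1,-3,E); sL=120/53, sR=24/17; mL=-3312/901, mR=120/53; mL+mR=-24/17 → advance -1; mR−mL=5352/901 → turn +1·90°
n=1: pose=(0,-3,N); sL=60/37, sR=60/29; mL=-3960/1073, mR=60/37; mL+mR=-60/29 → advance -1; mR−mL=5700/1073 → turn +1·90°
n=2: pose=(0,-4,W); sL=24/25, sR=120/89; mL=-5136/2225, mR=24/25; mL+mR=-120/89 → advance -1; mR−mL=7272/2225 → turn +1·90°
n=3: pose=(1,-4,S); sL=15/13, sR=30/29; mL=-825/377, mR=15/13; mL+mR=-30/29 → advance -1; mR−mL=1260/377 → turn +1·90°
n=4: pose=(1,-3,E); sL=120/53, sR=24/17; mL=-3312/901, mR=120/53; mL+mR=-24/17 → advance -1; mR−mL=5352/901 → turn +1·90°
n=5: pose=(0,-3,N); sL=60/37, sR=60/29; mL=-3960/1073, mR=60/37; mL+mR=-60/29 → advance -1; mR−mL=5700/1073 → turn +1·90°
n=6: pose=(0,-4,W); sL=24/25, sR=120/89; mL=-5136/2225, mR=24/25; mL+mR=-120/89 → advance -1; mR−mL=7272/2225 → turn +1·90°
n=7: pose=(1,-4,S); sL=15/13, sR=30/29; mL=-825/377, mR=15/13; mL+mR=-30/29 → advance -1; mR−mL=1260/377 → turn +1·90°

0 120/53 24/17 -3312/901 120/53 1 -3 E
1 60/37 60/29 -3960/1073 60/37 0 -3 N
2 24/25 120/89 -5136/2225 24/25 0 -4 W
3 15/13 30/29 -825/377 15/13 1 -4 S
4 120/53 24/17 -3312/901 120/53 1 -3 E
5 60/37 60/29 -3960/1073 60/37 0 -3 N
6 24/25 120/89 -5136/2225 24/25 0 -4 W
7 15/13 30/29 -825/377 15/13 1 -4 S
final 1 -3 E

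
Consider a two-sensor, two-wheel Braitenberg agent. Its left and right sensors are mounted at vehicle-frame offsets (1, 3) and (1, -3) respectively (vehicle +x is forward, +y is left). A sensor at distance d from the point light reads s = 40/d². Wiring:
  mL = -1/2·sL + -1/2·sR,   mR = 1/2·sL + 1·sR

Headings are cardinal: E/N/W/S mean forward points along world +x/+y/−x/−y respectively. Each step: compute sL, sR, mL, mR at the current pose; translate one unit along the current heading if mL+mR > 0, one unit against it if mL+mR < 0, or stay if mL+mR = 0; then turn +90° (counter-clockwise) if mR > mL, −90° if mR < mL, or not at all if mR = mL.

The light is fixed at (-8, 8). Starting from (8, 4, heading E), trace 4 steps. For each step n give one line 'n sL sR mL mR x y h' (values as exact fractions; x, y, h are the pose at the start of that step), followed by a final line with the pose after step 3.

0 4/29 20/169 -628/4901 918/4901 8 4 E
1 8/41 40/409 -2456/16769 3276/16769 9 4 N
2 10/73 5/32 -685/4672 525/2336 9 5 W
3 40/377 8/37 -2248/13949 3756/13949 8 5 S
final 8 4 E

n=0: pose=(8,4,E); sL=4/29, sR=20/169; mL=-628/4901, mR=918/4901; mL+mR=10/169 → advance +1; mR−mL=1546/4901 → turn +1·90°
n=1: pose=(9,4,N); sL=8/41, sR=40/409; mL=-2456/16769, mR=3276/16769; mL+mR=20/409 → advance +1; mR−mL=5732/16769 → turn +1·90°
n=2: pose=(9,5,W); sL=10/73, sR=5/32; mL=-685/4672, mR=525/2336; mL+mR=5/64 → advance +1; mR−mL=1735/4672 → turn +1·90°
n=3: pose=(8,5,S); sL=40/377, sR=8/37; mL=-2248/13949, mR=3756/13949; mL+mR=4/37 → advance +1; mR−mL=6004/13949 → turn +1·90°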